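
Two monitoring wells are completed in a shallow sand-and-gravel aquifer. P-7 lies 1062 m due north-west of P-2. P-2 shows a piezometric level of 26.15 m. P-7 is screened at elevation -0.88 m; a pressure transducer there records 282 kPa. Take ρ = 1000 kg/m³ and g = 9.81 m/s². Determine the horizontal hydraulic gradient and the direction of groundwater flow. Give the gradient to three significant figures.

i ≈ 0.00162; groundwater flows toward the south-east

Total head at P-2: h = 26.15 m (water level in the piezometer is the total head).
Pressure head at P-7: ψ = P/(ρg) = 282×1000 / (1000 × 9.81) = 28.75 m.
Total head at P-7: h = z + ψ = -0.88 + 28.75 = 27.87 m.
Head difference: h(P-2) − h(P-7) = 26.15 − 27.87 = -1.72 m.
Hydraulic gradient: i = |Δh| / L = 1.72 / 1062 = 0.00162.
Flow is from higher to lower head: from P-7 toward P-2, i.e. toward the south-east.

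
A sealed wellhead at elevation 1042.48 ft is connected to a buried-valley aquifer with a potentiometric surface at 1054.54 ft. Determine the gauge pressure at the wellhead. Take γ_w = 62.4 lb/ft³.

Head above the cap: Δh = 1054.54 − 1042.48 = 12.06 ft.
P = γΔh/144 = 62.4 × 12.06 / 144 = 5.23 psi.

P ≈ 5.23 psi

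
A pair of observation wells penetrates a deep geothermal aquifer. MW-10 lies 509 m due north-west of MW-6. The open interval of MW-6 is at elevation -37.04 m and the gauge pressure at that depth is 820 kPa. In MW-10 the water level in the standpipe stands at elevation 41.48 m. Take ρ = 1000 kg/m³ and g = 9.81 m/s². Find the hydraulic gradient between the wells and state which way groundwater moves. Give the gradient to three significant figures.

Pressure head at MW-6: ψ = P/(ρg) = 820×1000 / (1000 × 9.81) = 83.59 m.
Total head at MW-6: h = z + ψ = -37.04 + 83.59 = 46.55 m.
Total head at MW-10: h = 41.48 m (water level in the piezometer is the total head).
Head difference: h(MW-6) − h(MW-10) = 46.55 − 41.48 = 5.07 m.
Hydraulic gradient: i = |Δh| / L = 5.07 / 509 = 0.00996.
Flow is from higher to lower head: from MW-6 toward MW-10, i.e. toward the north-west.

i ≈ 0.00996; groundwater flows toward the north-west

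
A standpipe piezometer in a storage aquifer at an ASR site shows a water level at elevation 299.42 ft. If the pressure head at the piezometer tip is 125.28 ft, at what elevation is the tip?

z ≈ 174.14 ft

z = h − ψ = 299.42 − 125.28 = 174.14 ft.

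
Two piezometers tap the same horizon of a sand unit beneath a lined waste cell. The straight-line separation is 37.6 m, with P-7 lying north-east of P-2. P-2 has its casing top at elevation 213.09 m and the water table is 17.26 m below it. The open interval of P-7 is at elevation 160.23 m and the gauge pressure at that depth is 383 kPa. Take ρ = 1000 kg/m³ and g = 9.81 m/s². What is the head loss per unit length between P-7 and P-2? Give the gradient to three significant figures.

Total head at P-2: h = 213.09 − 17.26 = 195.83 m.
Pressure head at P-7: ψ = P/(ρg) = 383×1000 / (1000 × 9.81) = 39.04 m.
Total head at P-7: h = z + ψ = 160.23 + 39.04 = 199.27 m.
Head difference: h(P-2) − h(P-7) = 195.83 − 199.27 = -3.44 m.
Hydraulic gradient: i = |Δh| / L = 3.44 / 37.6 = 0.0915.

i ≈ 0.0915 m/m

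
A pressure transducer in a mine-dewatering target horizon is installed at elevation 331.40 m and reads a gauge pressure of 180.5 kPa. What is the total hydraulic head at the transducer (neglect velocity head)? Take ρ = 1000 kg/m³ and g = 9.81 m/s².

ψ = P/(ρg) = 180.5×1000 / (1000 × 9.81) = 18.40 m.
h = z + ψ = 331.40 + 18.40 = 349.80 m.

h ≈ 349.80 m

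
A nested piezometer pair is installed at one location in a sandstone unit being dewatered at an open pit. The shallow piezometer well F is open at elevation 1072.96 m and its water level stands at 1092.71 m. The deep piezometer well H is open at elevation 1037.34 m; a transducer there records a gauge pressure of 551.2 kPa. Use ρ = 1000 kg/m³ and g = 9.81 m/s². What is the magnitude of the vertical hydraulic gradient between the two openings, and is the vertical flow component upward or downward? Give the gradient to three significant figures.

|i_v| ≈ 0.0230; vertical flow is upward

Total head at well F: h = 1092.71 m (water level in the standpipe).
Pressure head at well H: ψ = P/(ρg) = 551.2×1000 / (1000 × 9.81) = 56.19 m.
Total head at well H: h = z + ψ = 1037.34 + 56.19 = 1093.53 m.
Δh = h(well F) − h(well H) = 1092.71 − 1093.53 = -0.82 m.
Vertical separation Δz = 1072.96 − 1037.34 = 35.62 m.
|i_v| = |Δh| / Δz = 0.82 / 35.62 = 0.0230.
Head is higher in the deep piezometer, so vertical flow is upward (discharge condition).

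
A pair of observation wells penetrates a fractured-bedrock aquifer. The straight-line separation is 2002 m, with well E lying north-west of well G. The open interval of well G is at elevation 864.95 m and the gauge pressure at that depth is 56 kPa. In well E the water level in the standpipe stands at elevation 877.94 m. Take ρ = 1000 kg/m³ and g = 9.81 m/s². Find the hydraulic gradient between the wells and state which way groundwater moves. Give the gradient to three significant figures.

Pressure head at well G: ψ = P/(ρg) = 56×1000 / (1000 × 9.81) = 5.71 m.
Total head at well G: h = z + ψ = 864.95 + 5.71 = 870.66 m.
Total head at well E: h = 877.94 m (water level in the piezometer is the total head).
Head difference: h(well G) − h(well E) = 870.66 − 877.94 = -7.28 m.
Hydraulic gradient: i = |Δh| / L = 7.28 / 2002 = 0.00364.
Flow is from higher to lower head: from well E toward well G, i.e. toward the south-east.

i ≈ 0.00364; groundwater flows toward the south-east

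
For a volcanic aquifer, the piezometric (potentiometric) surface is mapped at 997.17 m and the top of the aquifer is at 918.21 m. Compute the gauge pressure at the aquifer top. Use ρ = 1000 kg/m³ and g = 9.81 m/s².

P ≈ 775 kPa

Pressure head at the aquifer top: ψ = h − z = 997.17 − 918.21 = 78.96 m.
P = ρgψ = 1000 × 9.81 × 78.96 = 774598 Pa ≈ 775 kPa.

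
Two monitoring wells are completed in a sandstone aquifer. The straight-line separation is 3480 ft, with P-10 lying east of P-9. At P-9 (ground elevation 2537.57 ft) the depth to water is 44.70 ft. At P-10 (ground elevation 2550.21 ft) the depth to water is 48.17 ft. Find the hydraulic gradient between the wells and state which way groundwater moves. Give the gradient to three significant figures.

i ≈ 0.00264; groundwater flows toward the west

Total head at P-9: h = 2537.57 − 44.70 = 2492.87 ft.
Total head at P-10: h = 2550.21 − 48.17 = 2502.04 ft.
Head difference: h(P-9) − h(P-10) = 2492.87 − 2502.04 = -9.17 ft.
Hydraulic gradient: i = |Δh| / L = 9.17 / 3480 = 0.00264.
Flow is from higher to lower head: from P-10 toward P-9, i.e. toward the west.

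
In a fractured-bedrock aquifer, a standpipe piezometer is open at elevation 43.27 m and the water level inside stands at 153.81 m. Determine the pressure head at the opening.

Total head h = 153.81 m (the water-surface elevation in the piezometer).
Pressure head ψ = h − z = 153.81 − 43.27 = 110.54 m.

ψ ≈ 110.54 m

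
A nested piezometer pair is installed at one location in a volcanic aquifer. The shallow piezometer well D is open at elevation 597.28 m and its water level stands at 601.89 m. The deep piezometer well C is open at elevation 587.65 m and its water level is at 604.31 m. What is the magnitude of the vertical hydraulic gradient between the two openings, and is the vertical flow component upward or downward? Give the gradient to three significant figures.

Total head at well D: h = 601.89 m (water level in the standpipe).
Total head at well C: h = 604.31 m.
Δh = h(well D) − h(well C) = 601.89 − 604.31 = -2.42 m.
Vertical separation Δz = 597.28 − 587.65 = 9.63 m.
|i_v| = |Δh| / Δz = 2.42 / 9.63 = 0.251.
Head is higher in the deep piezometer, so vertical flow is upward (discharge condition).

|i_v| ≈ 0.251; vertical flow is upward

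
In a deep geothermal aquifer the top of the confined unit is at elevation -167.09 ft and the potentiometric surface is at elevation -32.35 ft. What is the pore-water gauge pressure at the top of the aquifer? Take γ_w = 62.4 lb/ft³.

Pressure head at the aquifer top: ψ = h − z = -32.35 − (-167.09) = 134.74 ft.
P = γψ/144 = 62.4 × 134.74 / 144 = 58.4 psi.

P ≈ 58.4 psi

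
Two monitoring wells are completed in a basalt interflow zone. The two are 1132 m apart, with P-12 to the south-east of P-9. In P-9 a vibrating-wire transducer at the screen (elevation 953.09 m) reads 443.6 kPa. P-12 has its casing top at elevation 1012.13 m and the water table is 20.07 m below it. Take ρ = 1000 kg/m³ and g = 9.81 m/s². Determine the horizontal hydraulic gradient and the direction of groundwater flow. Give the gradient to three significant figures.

i ≈ 0.00552; groundwater flows toward the south-east

Pressure head at P-9: ψ = P/(ρg) = 443.6×1000 / (1000 × 9.81) = 45.22 m.
Total head at P-9: h = z + ψ = 953.09 + 45.22 = 998.31 m.
Total head at P-12: h = 1012.13 − 20.07 = 992.06 m.
Head difference: h(P-9) − h(P-12) = 998.31 − 992.06 = 6.25 m.
Hydraulic gradient: i = |Δh| / L = 6.25 / 1132 = 0.00552.
Flow is from higher to lower head: from P-9 toward P-12, i.e. toward the south-east.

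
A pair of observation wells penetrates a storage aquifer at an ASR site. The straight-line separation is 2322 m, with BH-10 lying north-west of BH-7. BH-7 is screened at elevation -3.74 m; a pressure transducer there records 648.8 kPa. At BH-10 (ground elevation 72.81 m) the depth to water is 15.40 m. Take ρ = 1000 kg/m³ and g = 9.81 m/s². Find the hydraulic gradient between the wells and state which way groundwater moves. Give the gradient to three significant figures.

i ≈ 0.00215; groundwater flows toward the north-west

Pressure head at BH-7: ψ = P/(ρg) = 648.8×1000 / (1000 × 9.81) = 66.14 m.
Total head at BH-7: h = z + ψ = -3.74 + 66.14 = 62.40 m.
Total head at BH-10: h = 72.81 − 15.40 = 57.41 m.
Head difference: h(BH-7) − h(BH-10) = 62.40 − 57.41 = 4.99 m.
Hydraulic gradient: i = |Δh| / L = 4.99 / 2322 = 0.00215.
Flow is from higher to lower head: from BH-7 toward BH-10, i.e. toward the north-west.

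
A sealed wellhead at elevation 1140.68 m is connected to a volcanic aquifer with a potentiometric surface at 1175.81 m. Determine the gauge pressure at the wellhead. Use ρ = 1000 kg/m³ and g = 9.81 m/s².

P ≈ 345 kPa

Head above the cap: Δh = 1175.81 − 1140.68 = 35.13 m.
P = ρgΔh = 1000 × 9.81 × 35.13 = 344625 Pa ≈ 345 kPa.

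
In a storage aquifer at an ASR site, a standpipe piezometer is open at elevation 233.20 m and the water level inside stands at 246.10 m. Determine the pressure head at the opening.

Total head h = 246.10 m (the water-surface elevation in the piezometer).
Pressure head ψ = h − z = 246.10 − 233.20 = 12.90 m.

ψ ≈ 12.90 m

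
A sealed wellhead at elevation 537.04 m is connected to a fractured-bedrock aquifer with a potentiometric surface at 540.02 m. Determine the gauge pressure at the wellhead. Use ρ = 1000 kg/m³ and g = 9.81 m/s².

Head above the cap: Δh = 540.02 − 537.04 = 2.98 m.
P = ρgΔh = 1000 × 9.81 × 2.98 = 29234 Pa ≈ 29.2 kPa.

P ≈ 29.2 kPa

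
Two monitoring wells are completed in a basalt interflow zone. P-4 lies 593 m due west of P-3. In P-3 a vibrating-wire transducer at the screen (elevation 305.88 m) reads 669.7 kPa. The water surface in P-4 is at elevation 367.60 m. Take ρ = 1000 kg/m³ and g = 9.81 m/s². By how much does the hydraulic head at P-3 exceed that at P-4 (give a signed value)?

Pressure head at P-3: ψ = P/(ρg) = 669.7×1000 / (1000 × 9.81) = 68.27 m.
Total head at P-3: h = z + ψ = 305.88 + 68.27 = 374.15 m.
Total head at P-4: h = 367.60 m (water level in the piezometer is the total head).
Head difference: h(P-3) − h(P-4) = 374.15 − 367.60 = 6.55 m.

Δh ≈ 6.55 m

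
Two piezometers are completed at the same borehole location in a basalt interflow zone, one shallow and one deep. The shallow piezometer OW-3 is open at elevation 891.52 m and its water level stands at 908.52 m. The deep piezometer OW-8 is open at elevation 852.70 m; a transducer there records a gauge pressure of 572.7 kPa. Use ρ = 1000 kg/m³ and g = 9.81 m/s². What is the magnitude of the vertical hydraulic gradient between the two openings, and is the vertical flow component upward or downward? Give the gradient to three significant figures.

Total head at OW-3: h = 908.52 m (water level in the standpipe).
Pressure head at OW-8: ψ = P/(ρg) = 572.7×1000 / (1000 × 9.81) = 58.38 m.
Total head at OW-8: h = z + ψ = 852.70 + 58.38 = 911.08 m.
Δh = h(OW-3) − h(OW-8) = 908.52 − 911.08 = -2.56 m.
Vertical separation Δz = 891.52 − 852.70 = 38.82 m.
|i_v| = |Δh| / Δz = 2.56 / 38.82 = 0.0659.
Head is higher in the deep piezometer, so vertical flow is upward (discharge condition).

|i_v| ≈ 0.0659; vertical flow is upward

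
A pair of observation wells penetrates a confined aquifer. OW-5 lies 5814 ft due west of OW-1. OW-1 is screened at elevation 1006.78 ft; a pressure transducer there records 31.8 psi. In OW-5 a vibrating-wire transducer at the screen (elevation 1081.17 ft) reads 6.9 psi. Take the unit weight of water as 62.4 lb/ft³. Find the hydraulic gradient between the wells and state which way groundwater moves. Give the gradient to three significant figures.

i ≈ 0.00291; groundwater flows toward the east

Pressure head at OW-1: ψ = 144·P/γ = 144 × 31.8 / 62.4 = 73.38 ft.
Total head at OW-1: h = z + ψ = 1006.78 + 73.38 = 1080.16 ft.
Pressure head at OW-5: ψ = 144·P/γ = 144 × 6.9 / 62.4 = 15.92 ft.
Total head at OW-5: h = z + ψ = 1081.17 + 15.92 = 1097.09 ft.
Head difference: h(OW-1) − h(OW-5) = 1080.16 − 1097.09 = -16.93 ft.
Hydraulic gradient: i = |Δh| / L = 16.93 / 5814 = 0.00291.
Flow is from higher to lower head: from OW-5 toward OW-1, i.e. toward the east.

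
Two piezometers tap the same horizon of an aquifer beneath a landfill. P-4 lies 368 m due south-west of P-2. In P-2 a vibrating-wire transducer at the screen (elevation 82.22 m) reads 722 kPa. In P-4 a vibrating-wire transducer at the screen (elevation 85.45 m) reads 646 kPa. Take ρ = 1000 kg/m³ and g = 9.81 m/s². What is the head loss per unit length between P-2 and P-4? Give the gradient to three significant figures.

Pressure head at P-2: ψ = P/(ρg) = 722×1000 / (1000 × 9.81) = 73.60 m.
Total head at P-2: h = z + ψ = 82.22 + 73.60 = 155.82 m.
Pressure head at P-4: ψ = P/(ρg) = 646×1000 / (1000 × 9.81) = 65.85 m.
Total head at P-4: h = z + ψ = 85.45 + 65.85 = 151.30 m.
Head difference: h(P-2) − h(P-4) = 155.82 − 151.30 = 4.52 m.
Hydraulic gradient: i = |Δh| / L = 4.52 / 368 = 0.0123.

i ≈ 0.0123 m/m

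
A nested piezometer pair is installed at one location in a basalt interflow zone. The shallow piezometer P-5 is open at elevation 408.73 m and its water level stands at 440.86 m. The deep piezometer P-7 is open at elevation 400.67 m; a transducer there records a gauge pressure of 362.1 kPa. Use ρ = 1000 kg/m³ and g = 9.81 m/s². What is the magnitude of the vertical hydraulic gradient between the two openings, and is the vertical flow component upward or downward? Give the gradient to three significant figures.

Total head at P-5: h = 440.86 m (water level in the standpipe).
Pressure head at P-7: ψ = P/(ρg) = 362.1×1000 / (1000 × 9.81) = 36.91 m.
Total head at P-7: h = z + ψ = 400.67 + 36.91 = 437.58 m.
Δh = h(P-5) − h(P-7) = 440.86 − 437.58 = 3.28 m.
Vertical separation Δz = 408.73 − 400.67 = 8.06 m.
|i_v| = |Δh| / Δz = 3.28 / 8.06 = 0.407.
Head is higher in the shallow piezometer, so vertical flow is downward (recharge condition).

|i_v| ≈ 0.407; vertical flow is downward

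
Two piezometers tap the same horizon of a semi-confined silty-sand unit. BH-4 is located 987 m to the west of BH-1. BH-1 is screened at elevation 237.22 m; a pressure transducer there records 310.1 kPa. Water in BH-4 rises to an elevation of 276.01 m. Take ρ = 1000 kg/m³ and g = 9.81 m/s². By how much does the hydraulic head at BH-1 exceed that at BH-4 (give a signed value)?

Pressure head at BH-1: ψ = P/(ρg) = 310.1×1000 / (1000 × 9.81) = 31.61 m.
Total head at BH-1: h = z + ψ = 237.22 + 31.61 = 268.83 m.
Total head at BH-4: h = 276.01 m (water level in the piezometer is the total head).
Head difference: h(BH-1) − h(BH-4) = 268.83 − 276.01 = -7.18 m.

Δh ≈ -7.18 m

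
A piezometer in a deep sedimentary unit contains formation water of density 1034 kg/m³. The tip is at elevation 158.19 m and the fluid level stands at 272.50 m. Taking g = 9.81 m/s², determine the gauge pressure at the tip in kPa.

Pressure head ψ = h − z = 272.50 − 158.19 = 114.31 m.
P = ρgψ = 1034 × 9.81 × 114.31 = 1159508 Pa ≈ 1160 kPa.

P ≈ 1160 kPa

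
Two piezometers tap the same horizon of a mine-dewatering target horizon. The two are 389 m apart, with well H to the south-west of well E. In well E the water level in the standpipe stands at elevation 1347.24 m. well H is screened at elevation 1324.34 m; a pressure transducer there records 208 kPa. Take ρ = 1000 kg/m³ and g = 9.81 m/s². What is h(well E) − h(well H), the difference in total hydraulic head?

Δh ≈ 1.70 m

Total head at well E: h = 1347.24 m (water level in the piezometer is the total head).
Pressure head at well H: ψ = P/(ρg) = 208×1000 / (1000 × 9.81) = 21.20 m.
Total head at well H: h = z + ψ = 1324.34 + 21.20 = 1345.54 m.
Head difference: h(well E) − h(well H) = 1347.24 − 1345.54 = 1.70 m.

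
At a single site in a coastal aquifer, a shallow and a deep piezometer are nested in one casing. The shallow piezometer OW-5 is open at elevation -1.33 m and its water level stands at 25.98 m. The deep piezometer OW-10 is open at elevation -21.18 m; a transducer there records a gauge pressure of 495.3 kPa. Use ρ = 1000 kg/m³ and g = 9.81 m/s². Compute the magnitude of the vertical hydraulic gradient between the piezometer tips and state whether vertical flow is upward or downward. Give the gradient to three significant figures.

Total head at OW-5: h = 25.98 m (water level in the standpipe).
Pressure head at OW-10: ψ = P/(ρg) = 495.3×1000 / (1000 × 9.81) = 50.49 m.
Total head at OW-10: h = z + ψ = -21.18 + 50.49 = 29.31 m.
Δh = h(OW-5) − h(OW-10) = 25.98 − 29.31 = -3.33 m.
Vertical separation Δz = -1.33 − (-21.18) = 19.85 m.
|i_v| = |Δh| / Δz = 3.33 / 19.85 = 0.168.
Head is higher in the deep piezometer, so vertical flow is upward (discharge condition).

|i_v| ≈ 0.168; vertical flow is upward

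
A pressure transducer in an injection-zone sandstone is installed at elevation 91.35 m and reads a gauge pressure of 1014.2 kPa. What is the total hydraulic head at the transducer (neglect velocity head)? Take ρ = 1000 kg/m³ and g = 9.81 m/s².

h ≈ 194.73 m

ψ = P/(ρg) = 1014.2×1000 / (1000 × 9.81) = 103.38 m.
h = z + ψ = 91.35 + 103.38 = 194.73 m.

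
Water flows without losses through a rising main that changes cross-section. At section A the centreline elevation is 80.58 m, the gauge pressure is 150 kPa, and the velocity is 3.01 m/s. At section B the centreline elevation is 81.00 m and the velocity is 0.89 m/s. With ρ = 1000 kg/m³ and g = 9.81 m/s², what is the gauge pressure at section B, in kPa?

Pressure head at A: ψ₁ = P₁/(ρg) = 150×1000 / (1000 × 9.81) = 15.29 m.
Velocity heads: v₁²/2g = 3.01²/19.62 = 0.462 m; v₂²/2g = 0.89²/19.62 = 0.040 m.
Total head H = z₁ + ψ₁ + v₁²/2g = 80.58 + 15.29 + 0.462 = 96.33 m.
ψ₂ = H − z₂ − v₂²/2g = 96.33 − 81.00 − 0.040 = 15.29 m.
P₂ = ρgψ₂ = 1000 × 9.81 × 15.29 ≈ 150 kPa.

P₂ ≈ 150 kPa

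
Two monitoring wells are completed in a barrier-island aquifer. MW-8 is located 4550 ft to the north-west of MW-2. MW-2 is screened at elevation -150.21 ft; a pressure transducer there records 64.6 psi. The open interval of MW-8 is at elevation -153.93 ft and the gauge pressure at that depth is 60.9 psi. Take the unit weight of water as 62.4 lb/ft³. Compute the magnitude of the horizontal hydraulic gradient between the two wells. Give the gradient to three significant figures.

i ≈ 0.00269

Pressure head at MW-2: ψ = 144·P/γ = 144 × 64.6 / 62.4 = 149.08 ft.
Total head at MW-2: h = z + ψ = -150.21 + 149.08 = -1.13 ft.
Pressure head at MW-8: ψ = 144·P/γ = 144 × 60.9 / 62.4 = 140.54 ft.
Total head at MW-8: h = z + ψ = -153.93 + 140.54 = -13.39 ft.
Head difference: h(MW-2) − h(MW-8) = -1.13 − (-13.39) = 12.26 ft.
Hydraulic gradient: i = |Δh| / L = 12.26 / 4550 = 0.00269.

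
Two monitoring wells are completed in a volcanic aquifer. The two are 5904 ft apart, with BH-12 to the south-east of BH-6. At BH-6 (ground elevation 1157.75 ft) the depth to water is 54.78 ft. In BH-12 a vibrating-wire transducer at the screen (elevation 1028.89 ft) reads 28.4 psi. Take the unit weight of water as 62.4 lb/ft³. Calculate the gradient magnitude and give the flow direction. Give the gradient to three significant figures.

i ≈ 0.00145; groundwater flows toward the south-east

Total head at BH-6: h = 1157.75 − 54.78 = 1102.97 ft.
Pressure head at BH-12: ψ = 144·P/γ = 144 × 28.4 / 62.4 = 65.54 ft.
Total head at BH-12: h = z + ψ = 1028.89 + 65.54 = 1094.43 ft.
Head difference: h(BH-6) − h(BH-12) = 1102.97 − 1094.43 = 8.54 ft.
Hydraulic gradient: i = |Δh| / L = 8.54 / 5904 = 0.00145.
Flow is from higher to lower head: from BH-6 toward BH-12, i.e. toward the south-east.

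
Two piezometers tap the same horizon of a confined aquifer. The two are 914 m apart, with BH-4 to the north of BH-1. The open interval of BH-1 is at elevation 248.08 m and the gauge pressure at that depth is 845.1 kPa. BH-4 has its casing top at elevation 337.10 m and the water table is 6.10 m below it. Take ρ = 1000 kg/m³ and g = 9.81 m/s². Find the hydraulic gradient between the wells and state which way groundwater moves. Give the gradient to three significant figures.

i ≈ 0.00353; groundwater flows toward the north

Pressure head at BH-1: ψ = P/(ρg) = 845.1×1000 / (1000 × 9.81) = 86.15 m.
Total head at BH-1: h = z + ψ = 248.08 + 86.15 = 334.23 m.
Total head at BH-4: h = 337.10 − 6.10 = 331.00 m.
Head difference: h(BH-1) − h(BH-4) = 334.23 − 331.00 = 3.23 m.
Hydraulic gradient: i = |Δh| / L = 3.23 / 914 = 0.00353.
Flow is from higher to lower head: from BH-1 toward BH-4, i.e. toward the north.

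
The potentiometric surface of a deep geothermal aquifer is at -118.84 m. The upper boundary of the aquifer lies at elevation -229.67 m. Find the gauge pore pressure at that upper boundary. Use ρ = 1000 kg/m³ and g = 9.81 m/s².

Pressure head at the aquifer top: ψ = h − z = -118.84 − (-229.67) = 110.83 m.
P = ρgψ = 1000 × 9.81 × 110.83 = 1087242 Pa ≈ 1090 kPa.

P ≈ 1090 kPa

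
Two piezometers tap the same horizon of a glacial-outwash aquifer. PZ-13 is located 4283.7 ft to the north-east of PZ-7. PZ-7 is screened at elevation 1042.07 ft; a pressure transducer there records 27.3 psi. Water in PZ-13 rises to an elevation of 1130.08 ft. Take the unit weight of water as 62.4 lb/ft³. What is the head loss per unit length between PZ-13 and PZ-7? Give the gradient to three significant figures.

Pressure head at PZ-7: ψ = 144·P/γ = 144 × 27.3 / 62.4 = 63.00 ft.
Total head at PZ-7: h = z + ψ = 1042.07 + 63.00 = 1105.07 ft.
Total head at PZ-13: h = 1130.08 ft (water level in the piezometer is the total head).
Head difference: h(PZ-7) − h(PZ-13) = 1105.07 − 1130.08 = -25.01 ft.
Hydraulic gradient: i = |Δh| / L = 25.01 / 4283.7 = 0.00584.

i ≈ 0.00584 ft/ft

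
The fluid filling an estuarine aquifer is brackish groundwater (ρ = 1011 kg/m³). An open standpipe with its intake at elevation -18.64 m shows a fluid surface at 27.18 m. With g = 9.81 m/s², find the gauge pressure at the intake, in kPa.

P ≈ 454 kPa

Pressure head ψ = h − z = 27.18 − (-18.64) = 45.82 m.
P = ρgψ = 1011 × 9.81 × 45.82 = 454439 Pa ≈ 454 kPa.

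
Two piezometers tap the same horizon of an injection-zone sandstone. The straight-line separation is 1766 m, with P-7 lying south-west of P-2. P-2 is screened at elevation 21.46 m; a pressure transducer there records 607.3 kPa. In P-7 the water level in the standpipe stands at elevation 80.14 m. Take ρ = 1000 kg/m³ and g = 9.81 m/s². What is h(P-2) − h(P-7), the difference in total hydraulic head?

Pressure head at P-2: ψ = P/(ρg) = 607.3×1000 / (1000 × 9.81) = 61.91 m.
Total head at P-2: h = z + ψ = 21.46 + 61.91 = 83.37 m.
Total head at P-7: h = 80.14 m (water level in the piezometer is the total head).
Head difference: h(P-2) − h(P-7) = 83.37 − 80.14 = 3.23 m.

Δh ≈ 3.23 m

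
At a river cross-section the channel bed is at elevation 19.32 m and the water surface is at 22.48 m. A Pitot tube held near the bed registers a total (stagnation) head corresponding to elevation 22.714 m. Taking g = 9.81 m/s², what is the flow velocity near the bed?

v ≈ 2.14 m/s

Near the bed, under hydrostatic conditions, the piezometric head (z + ψ) equals the free-surface elevation, 22.48 m.
Velocity head = total − piezometric = 22.714 − 22.48 = 0.234 m.
v = √(2g·h_v) = √(2 × 9.81 × 0.234) = 2.14 m/s.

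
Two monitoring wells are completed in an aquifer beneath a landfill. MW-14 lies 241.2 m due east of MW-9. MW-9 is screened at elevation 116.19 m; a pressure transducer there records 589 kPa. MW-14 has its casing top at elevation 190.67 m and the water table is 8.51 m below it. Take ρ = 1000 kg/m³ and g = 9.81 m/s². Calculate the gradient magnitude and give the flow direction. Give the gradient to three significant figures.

i ≈ 0.0246; groundwater flows toward the west

Pressure head at MW-9: ψ = P/(ρg) = 589×1000 / (1000 × 9.81) = 60.04 m.
Total head at MW-9: h = z + ψ = 116.19 + 60.04 = 176.23 m.
Total head at MW-14: h = 190.67 − 8.51 = 182.16 m.
Head difference: h(MW-9) − h(MW-14) = 176.23 − 182.16 = -5.93 m.
Hydraulic gradient: i = |Δh| / L = 5.93 / 241.2 = 0.0246.
Flow is from higher to lower head: from MW-14 toward MW-9, i.e. toward the west.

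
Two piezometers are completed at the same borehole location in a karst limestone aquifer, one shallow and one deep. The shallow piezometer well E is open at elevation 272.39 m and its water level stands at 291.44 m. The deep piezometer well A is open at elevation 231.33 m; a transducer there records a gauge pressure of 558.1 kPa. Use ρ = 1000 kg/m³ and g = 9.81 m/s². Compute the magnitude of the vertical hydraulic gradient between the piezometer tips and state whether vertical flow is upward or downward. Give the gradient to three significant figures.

Total head at well E: h = 291.44 m (water level in the standpipe).
Pressure head at well A: ψ = P/(ρg) = 558.1×1000 / (1000 × 9.81) = 56.89 m.
Total head at well A: h = z + ψ = 231.33 + 56.89 = 288.22 m.
Δh = h(well E) − h(well A) = 291.44 − 288.22 = 3.22 m.
Vertical separation Δz = 272.39 − 231.33 = 41.06 m.
|i_v| = |Δh| / Δz = 3.22 / 41.06 = 0.0784.
Head is higher in the shallow piezometer, so vertical flow is downward (recharge condition).

|i_v| ≈ 0.0784; vertical flow is downward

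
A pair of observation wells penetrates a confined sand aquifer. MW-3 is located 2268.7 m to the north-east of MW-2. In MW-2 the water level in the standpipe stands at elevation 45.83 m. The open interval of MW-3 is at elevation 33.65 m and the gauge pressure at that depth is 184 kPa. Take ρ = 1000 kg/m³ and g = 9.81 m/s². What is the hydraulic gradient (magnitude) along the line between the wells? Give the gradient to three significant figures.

Total head at MW-2: h = 45.83 m (water level in the piezometer is the total head).
Pressure head at MW-3: ψ = P/(ρg) = 184×1000 / (1000 × 9.81) = 18.76 m.
Total head at MW-3: h = z + ψ = 33.65 + 18.76 = 52.41 m.
Head difference: h(MW-2) − h(MW-3) = 45.83 − 52.41 = -6.58 m.
Hydraulic gradient: i = |Δh| / L = 6.58 / 2268.7 = 0.00290.

i ≈ 0.00290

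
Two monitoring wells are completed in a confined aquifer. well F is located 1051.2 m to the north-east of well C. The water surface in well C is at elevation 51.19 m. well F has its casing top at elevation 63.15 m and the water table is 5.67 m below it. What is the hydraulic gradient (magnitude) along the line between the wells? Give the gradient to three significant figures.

i ≈ 0.00598

Total head at well C: h = 51.19 m (water level in the piezometer is the total head).
Total head at well F: h = 63.15 − 5.67 = 57.48 m.
Head difference: h(well C) − h(well F) = 51.19 − 57.48 = -6.29 m.
Hydraulic gradient: i = |Δh| / L = 6.29 / 1051.2 = 0.00598.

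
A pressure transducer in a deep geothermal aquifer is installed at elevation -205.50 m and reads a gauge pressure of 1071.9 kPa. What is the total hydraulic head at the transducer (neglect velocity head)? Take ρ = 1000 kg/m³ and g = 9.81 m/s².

ψ = P/(ρg) = 1071.9×1000 / (1000 × 9.81) = 109.27 m.
h = z + ψ = -205.50 + 109.27 = -96.23 m.

h ≈ -96.23 m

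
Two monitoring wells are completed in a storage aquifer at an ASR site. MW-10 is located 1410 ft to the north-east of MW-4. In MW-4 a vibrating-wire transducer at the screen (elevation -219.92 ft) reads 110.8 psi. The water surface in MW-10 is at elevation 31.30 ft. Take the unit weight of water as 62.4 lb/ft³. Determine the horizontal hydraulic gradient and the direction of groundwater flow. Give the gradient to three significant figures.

i ≈ 0.00317; groundwater flows toward the north-east

Pressure head at MW-4: ψ = 144·P/γ = 144 × 110.8 / 62.4 = 255.69 ft.
Total head at MW-4: h = z + ψ = -219.92 + 255.69 = 35.77 ft.
Total head at MW-10: h = 31.30 ft (water level in the piezometer is the total head).
Head difference: h(MW-4) − h(MW-10) = 35.77 − 31.30 = 4.47 ft.
Hydraulic gradient: i = |Δh| / L = 4.47 / 1410 = 0.00317.
Flow is from higher to lower head: from MW-4 toward MW-10, i.e. toward the north-east.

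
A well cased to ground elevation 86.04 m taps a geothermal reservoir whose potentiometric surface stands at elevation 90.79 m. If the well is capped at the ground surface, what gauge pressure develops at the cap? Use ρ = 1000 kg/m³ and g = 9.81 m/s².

P ≈ 46.6 kPa

Head above the cap: Δh = 90.79 − 86.04 = 4.75 m.
P = ρgΔh = 1000 × 9.81 × 4.75 = 46598 Pa ≈ 46.6 kPa.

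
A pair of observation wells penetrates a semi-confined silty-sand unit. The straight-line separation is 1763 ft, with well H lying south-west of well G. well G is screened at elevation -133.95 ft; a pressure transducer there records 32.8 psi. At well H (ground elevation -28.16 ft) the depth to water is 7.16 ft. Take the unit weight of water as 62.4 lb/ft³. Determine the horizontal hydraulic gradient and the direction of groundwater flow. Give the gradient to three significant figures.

Pressure head at well G: ψ = 144·P/γ = 144 × 32.8 / 62.4 = 75.69 ft.
Total head at well G: h = z + ψ = -133.95 + 75.69 = -58.26 ft.
Total head at well H: h = -28.16 − 7.16 = -35.32 ft.
Head difference: h(well G) − h(well H) = -58.26 − (-35.32) = -22.94 ft.
Hydraulic gradient: i = |Δh| / L = 22.94 / 1763 = 0.0130.
Flow is from higher to lower head: from well H toward well G, i.e. toward the north-east.

i ≈ 0.0130; groundwater flows toward the north-east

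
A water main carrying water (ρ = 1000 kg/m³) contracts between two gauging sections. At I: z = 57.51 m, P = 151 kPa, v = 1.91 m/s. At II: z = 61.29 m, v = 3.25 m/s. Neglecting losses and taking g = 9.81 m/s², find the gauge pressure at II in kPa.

Pressure head at I: ψ₁ = P₁/(ρg) = 151×1000 / (1000 × 9.81) = 15.39 m.
Velocity heads: v₁²/2g = 1.91²/19.62 = 0.186 m; v₂²/2g = 3.25²/19.62 = 0.538 m.
Total head H = z₁ + ψ₁ + v₁²/2g = 57.51 + 15.39 + 0.186 = 73.09 m.
ψ₂ = H − z₂ − v₂²/2g = 73.09 − 61.29 − 0.538 = 11.26 m.
P₂ = ρgψ₂ = 1000 × 9.81 × 11.26 ≈ 110 kPa.

P₂ ≈ 110 kPa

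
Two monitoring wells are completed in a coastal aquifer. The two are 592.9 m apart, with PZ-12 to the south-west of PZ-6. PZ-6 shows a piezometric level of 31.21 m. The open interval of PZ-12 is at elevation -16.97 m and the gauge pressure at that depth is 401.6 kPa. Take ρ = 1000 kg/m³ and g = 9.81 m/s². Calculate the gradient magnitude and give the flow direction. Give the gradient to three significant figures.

i ≈ 0.0122; groundwater flows toward the south-west

Total head at PZ-6: h = 31.21 m (water level in the piezometer is the total head).
Pressure head at PZ-12: ψ = P/(ρg) = 401.6×1000 / (1000 × 9.81) = 40.94 m.
Total head at PZ-12: h = z + ψ = -16.97 + 40.94 = 23.97 m.
Head difference: h(PZ-6) − h(PZ-12) = 31.21 − 23.97 = 7.24 m.
Hydraulic gradient: i = |Δh| / L = 7.24 / 592.9 = 0.0122.
Flow is from higher to lower head: from PZ-6 toward PZ-12, i.e. toward the south-west.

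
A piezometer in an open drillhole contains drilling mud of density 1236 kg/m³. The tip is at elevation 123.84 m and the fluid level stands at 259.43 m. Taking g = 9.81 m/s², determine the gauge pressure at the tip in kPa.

P ≈ 1640 kPa

Pressure head ψ = h − z = 259.43 − 123.84 = 135.59 m.
P = ρgψ = 1236 × 9.81 × 135.59 = 1644050 Pa ≈ 1640 kPa.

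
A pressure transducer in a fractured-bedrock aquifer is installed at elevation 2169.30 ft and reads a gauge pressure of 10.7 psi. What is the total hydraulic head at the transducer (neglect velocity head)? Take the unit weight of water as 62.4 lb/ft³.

ψ = 144·P/γ = 144 × 10.7 / 62.4 = 24.69 ft.
h = z + ψ = 2169.30 + 24.69 = 2193.99 ft.

h ≈ 2193.99 ft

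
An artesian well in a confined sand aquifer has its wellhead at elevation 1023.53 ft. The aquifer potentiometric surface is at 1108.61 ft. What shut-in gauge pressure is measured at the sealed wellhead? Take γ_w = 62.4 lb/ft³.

Head above the cap: Δh = 1108.61 − 1023.53 = 85.08 ft.
P = γΔh/144 = 62.4 × 85.08 / 144 = 36.9 psi.

P ≈ 36.9 psi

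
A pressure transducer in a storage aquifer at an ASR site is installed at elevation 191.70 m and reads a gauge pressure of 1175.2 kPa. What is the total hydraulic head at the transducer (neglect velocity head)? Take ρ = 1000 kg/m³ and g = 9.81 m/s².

h ≈ 311.50 m

ψ = P/(ρg) = 1175.2×1000 / (1000 × 9.81) = 119.80 m.
h = z + ψ = 191.70 + 119.80 = 311.50 m.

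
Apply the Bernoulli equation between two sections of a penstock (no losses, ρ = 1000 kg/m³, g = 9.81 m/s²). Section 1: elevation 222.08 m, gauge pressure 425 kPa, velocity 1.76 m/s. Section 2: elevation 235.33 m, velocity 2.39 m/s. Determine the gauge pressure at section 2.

P₂ ≈ 294 kPa

Pressure head at 1: ψ₁ = P₁/(ρg) = 425×1000 / (1000 × 9.81) = 43.32 m.
Velocity heads: v₁²/2g = 1.76²/19.62 = 0.158 m; v₂²/2g = 2.39²/19.62 = 0.291 m.
Total head H = z₁ + ψ₁ + v₁²/2g = 222.08 + 43.32 + 0.158 = 265.56 m.
ψ₂ = H − z₂ − v₂²/2g = 265.56 − 235.33 − 0.291 = 29.94 m.
P₂ = ρgψ₂ = 1000 × 9.81 × 29.94 ≈ 294 kPa.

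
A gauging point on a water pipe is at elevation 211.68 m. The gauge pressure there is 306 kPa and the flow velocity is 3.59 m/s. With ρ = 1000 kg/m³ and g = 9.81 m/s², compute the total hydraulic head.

h ≈ 243.53 m

Pressure head ψ = P/(ρg) = 306×1000 / (1000 × 9.81) = 31.19 m.
Velocity head = v²/(2g) = 3.59² / (2 × 9.81) = 0.657 m.
h = z + ψ + v²/(2g) = 211.68 + 31.19 + 0.657 = 243.53 m.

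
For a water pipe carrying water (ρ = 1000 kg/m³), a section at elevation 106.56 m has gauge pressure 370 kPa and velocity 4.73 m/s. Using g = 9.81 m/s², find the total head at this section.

Pressure head ψ = P/(ρg) = 370×1000 / (1000 × 9.81) = 37.72 m.
Velocity head = v²/(2g) = 4.73² / (2 × 9.81) = 1.140 m.
h = z + ψ + v²/(2g) = 106.56 + 37.72 + 1.140 = 145.42 m.

h ≈ 145.42 m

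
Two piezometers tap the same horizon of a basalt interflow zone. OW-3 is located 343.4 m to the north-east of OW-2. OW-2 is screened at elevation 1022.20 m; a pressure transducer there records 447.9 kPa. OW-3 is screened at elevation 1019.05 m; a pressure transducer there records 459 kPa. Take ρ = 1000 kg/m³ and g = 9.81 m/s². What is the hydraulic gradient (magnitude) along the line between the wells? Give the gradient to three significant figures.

i ≈ 0.00588

Pressure head at OW-2: ψ = P/(ρg) = 447.9×1000 / (1000 × 9.81) = 45.66 m.
Total head at OW-2: h = z + ψ = 1022.20 + 45.66 = 1067.86 m.
Pressure head at OW-3: ψ = P/(ρg) = 459×1000 / (1000 × 9.81) = 46.79 m.
Total head at OW-3: h = z + ψ = 1019.05 + 46.79 = 1065.84 m.
Head difference: h(OW-2) − h(OW-3) = 1067.86 − 1065.84 = 2.02 m.
Hydraulic gradient: i = |Δh| / L = 2.02 / 343.4 = 0.00588.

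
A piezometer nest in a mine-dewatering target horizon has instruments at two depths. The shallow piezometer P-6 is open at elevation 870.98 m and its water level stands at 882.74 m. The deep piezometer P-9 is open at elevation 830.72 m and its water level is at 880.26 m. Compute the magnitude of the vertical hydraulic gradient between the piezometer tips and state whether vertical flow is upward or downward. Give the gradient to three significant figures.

Total head at P-6: h = 882.74 m (water level in the standpipe).
Total head at P-9: h = 880.26 m.
Δh = h(P-6) − h(P-9) = 882.74 − 880.26 = 2.48 m.
Vertical separation Δz = 870.98 − 830.72 = 40.26 m.
|i_v| = |Δh| / Δz = 2.48 / 40.26 = 0.0616.
Head is higher in the shallow piezometer, so vertical flow is downward (recharge condition).

|i_v| ≈ 0.0616; vertical flow is downward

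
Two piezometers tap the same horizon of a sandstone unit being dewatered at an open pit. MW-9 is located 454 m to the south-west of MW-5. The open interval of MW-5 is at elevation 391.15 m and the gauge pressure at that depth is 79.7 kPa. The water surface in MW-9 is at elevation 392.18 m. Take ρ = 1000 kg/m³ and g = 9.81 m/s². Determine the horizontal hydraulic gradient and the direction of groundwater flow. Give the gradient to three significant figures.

i ≈ 0.0156; groundwater flows toward the south-west

Pressure head at MW-5: ψ = P/(ρg) = 79.7×1000 / (1000 × 9.81) = 8.12 m.
Total head at MW-5: h = z + ψ = 391.15 + 8.12 = 399.27 m.
Total head at MW-9: h = 392.18 m (water level in the piezometer is the total head).
Head difference: h(MW-5) − h(MW-9) = 399.27 − 392.18 = 7.09 m.
Hydraulic gradient: i = |Δh| / L = 7.09 / 454 = 0.0156.
Flow is from higher to lower head: from MW-5 toward MW-9, i.e. toward the south-west.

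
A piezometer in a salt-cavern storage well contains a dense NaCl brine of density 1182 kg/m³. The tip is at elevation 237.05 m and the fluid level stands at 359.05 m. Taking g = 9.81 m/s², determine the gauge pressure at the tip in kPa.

Pressure head ψ = h − z = 359.05 − 237.05 = 122.00 m.
P = ρgψ = 1182 × 9.81 × 122.00 = 1414641 Pa ≈ 1410 kPa.

P ≈ 1410 kPa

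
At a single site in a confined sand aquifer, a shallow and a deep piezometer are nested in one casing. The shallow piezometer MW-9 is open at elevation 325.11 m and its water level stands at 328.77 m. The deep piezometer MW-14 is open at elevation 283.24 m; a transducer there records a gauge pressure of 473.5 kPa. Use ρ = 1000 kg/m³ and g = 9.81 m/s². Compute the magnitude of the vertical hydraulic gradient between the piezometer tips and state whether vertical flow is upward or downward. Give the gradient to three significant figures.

Total head at MW-9: h = 328.77 m (water level in the standpipe).
Pressure head at MW-14: ψ = P/(ρg) = 473.5×1000 / (1000 × 9.81) = 48.27 m.
Total head at MW-14: h = z + ψ = 283.24 + 48.27 = 331.51 m.
Δh = h(MW-9) − h(MW-14) = 328.77 − 331.51 = -2.74 m.
Vertical separation Δz = 325.11 − 283.24 = 41.87 m.
|i_v| = |Δh| / Δz = 2.74 / 41.87 = 0.0654.
Head is higher in the deep piezometer, so vertical flow is upward (discharge condition).

|i_v| ≈ 0.0654; vertical flow is upward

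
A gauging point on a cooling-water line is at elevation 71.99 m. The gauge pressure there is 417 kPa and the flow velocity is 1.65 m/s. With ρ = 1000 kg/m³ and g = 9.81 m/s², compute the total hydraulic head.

h ≈ 114.64 m

Pressure head ψ = P/(ρg) = 417×1000 / (1000 × 9.81) = 42.51 m.
Velocity head = v²/(2g) = 1.65² / (2 × 9.81) = 0.139 m.
h = z + ψ + v²/(2g) = 71.99 + 42.51 + 0.139 = 114.64 m.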